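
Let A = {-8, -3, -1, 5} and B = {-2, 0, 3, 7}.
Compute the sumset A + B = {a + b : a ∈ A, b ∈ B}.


A + B = {a + b : a ∈ A, b ∈ B}.
Enumerate all |A|·|B| = 4·4 = 16 pairs (a, b) and collect distinct sums.
a = -8: -8+-2=-10, -8+0=-8, -8+3=-5, -8+7=-1
a = -3: -3+-2=-5, -3+0=-3, -3+3=0, -3+7=4
a = -1: -1+-2=-3, -1+0=-1, -1+3=2, -1+7=6
a = 5: 5+-2=3, 5+0=5, 5+3=8, 5+7=12
Collecting distinct sums: A + B = {-10, -8, -5, -3, -1, 0, 2, 3, 4, 5, 6, 8, 12}
|A + B| = 13

A + B = {-10, -8, -5, -3, -1, 0, 2, 3, 4, 5, 6, 8, 12}


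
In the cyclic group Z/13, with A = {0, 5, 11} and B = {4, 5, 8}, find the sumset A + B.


Work in Z/13Z: reduce every sum a + b modulo 13.
Enumerate all 9 pairs:
a = 0: 0+4=4, 0+5=5, 0+8=8
a = 5: 5+4=9, 5+5=10, 5+8=0
a = 11: 11+4=2, 11+5=3, 11+8=6
Distinct residues collected: {0, 2, 3, 4, 5, 6, 8, 9, 10}
|A + B| = 9 (out of 13 total residues).

A + B = {0, 2, 3, 4, 5, 6, 8, 9, 10}


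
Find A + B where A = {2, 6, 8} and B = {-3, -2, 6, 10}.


A + B = {a + b : a ∈ A, b ∈ B}.
Enumerate all |A|·|B| = 3·4 = 12 pairs (a, b) and collect distinct sums.
a = 2: 2+-3=-1, 2+-2=0, 2+6=8, 2+10=12
a = 6: 6+-3=3, 6+-2=4, 6+6=12, 6+10=16
a = 8: 8+-3=5, 8+-2=6, 8+6=14, 8+10=18
Collecting distinct sums: A + B = {-1, 0, 3, 4, 5, 6, 8, 12, 14, 16, 18}
|A + B| = 11

A + B = {-1, 0, 3, 4, 5, 6, 8, 12, 14, 16, 18}


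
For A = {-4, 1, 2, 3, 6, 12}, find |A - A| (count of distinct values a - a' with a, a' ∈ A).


A - A = {a - a' : a, a' ∈ A}; |A| = 6.
Bounds: 2|A|-1 ≤ |A - A| ≤ |A|² - |A| + 1, i.e. 11 ≤ |A - A| ≤ 31.
Note: 0 ∈ A - A always (from a - a). The set is symmetric: if d ∈ A - A then -d ∈ A - A.
Enumerate nonzero differences d = a - a' with a > a' (then include -d):
Positive differences: {1, 2, 3, 4, 5, 6, 7, 9, 10, 11, 16}
Full difference set: {0} ∪ (positive diffs) ∪ (negative diffs).
|A - A| = 1 + 2·11 = 23 (matches direct enumeration: 23).

|A - A| = 23


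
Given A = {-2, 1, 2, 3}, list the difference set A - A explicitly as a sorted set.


A - A = {a - a' : a, a' ∈ A}.
Compute a - a' for each ordered pair (a, a'):
a = -2: -2--2=0, -2-1=-3, -2-2=-4, -2-3=-5
a = 1: 1--2=3, 1-1=0, 1-2=-1, 1-3=-2
a = 2: 2--2=4, 2-1=1, 2-2=0, 2-3=-1
a = 3: 3--2=5, 3-1=2, 3-2=1, 3-3=0
Collecting distinct values (and noting 0 appears from a-a):
A - A = {-5, -4, -3, -2, -1, 0, 1, 2, 3, 4, 5}
|A - A| = 11

A - A = {-5, -4, -3, -2, -1, 0, 1, 2, 3, 4, 5}


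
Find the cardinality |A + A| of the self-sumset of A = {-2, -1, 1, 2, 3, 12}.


A + A = {a + a' : a, a' ∈ A}; |A| = 6.
General bounds: 2|A| - 1 ≤ |A + A| ≤ |A|(|A|+1)/2, i.e. 11 ≤ |A + A| ≤ 21.
Lower bound 2|A|-1 is attained iff A is an arithmetic progression.
Enumerate sums a + a' for a ≤ a' (symmetric, so this suffices):
a = -2: -2+-2=-4, -2+-1=-3, -2+1=-1, -2+2=0, -2+3=1, -2+12=10
a = -1: -1+-1=-2, -1+1=0, -1+2=1, -1+3=2, -1+12=11
a = 1: 1+1=2, 1+2=3, 1+3=4, 1+12=13
a = 2: 2+2=4, 2+3=5, 2+12=14
a = 3: 3+3=6, 3+12=15
a = 12: 12+12=24
Distinct sums: {-4, -3, -2, -1, 0, 1, 2, 3, 4, 5, 6, 10, 11, 13, 14, 15, 24}
|A + A| = 17

|A + A| = 17


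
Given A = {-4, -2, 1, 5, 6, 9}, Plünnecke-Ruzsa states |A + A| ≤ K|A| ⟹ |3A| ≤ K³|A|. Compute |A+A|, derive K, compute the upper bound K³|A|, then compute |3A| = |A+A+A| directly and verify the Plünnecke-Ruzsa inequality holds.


|A| = 6.
Step 1: Compute A + A by enumerating all 36 pairs.
A + A = {-8, -6, -4, -3, -1, 1, 2, 3, 4, 5, 6, 7, 10, 11, 12, 14, 15, 18}, so |A + A| = 18.
Step 2: Doubling constant K = |A + A|/|A| = 18/6 = 18/6 ≈ 3.0000.
Step 3: Plünnecke-Ruzsa gives |3A| ≤ K³·|A| = (3.0000)³ · 6 ≈ 162.0000.
Step 4: Compute 3A = A + A + A directly by enumerating all triples (a,b,c) ∈ A³; |3A| = 34.
Step 5: Check 34 ≤ 162.0000? Yes ✓.

K = 18/6, Plünnecke-Ruzsa bound K³|A| ≈ 162.0000, |3A| = 34, inequality holds.


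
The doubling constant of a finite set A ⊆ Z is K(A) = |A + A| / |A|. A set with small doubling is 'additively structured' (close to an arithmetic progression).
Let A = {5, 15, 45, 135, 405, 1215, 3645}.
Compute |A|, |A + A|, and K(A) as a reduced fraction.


|A| = 7.
Compute A + A by enumerating all 49 pairs.
A + A = {10, 20, 30, 50, 60, 90, 140, 150, 180, 270, 410, 420, 450, 540, 810, 1220, 1230, 1260, 1350, 1620, 2430, 3650, 3660, 3690, 3780, 4050, 4860, 7290}, so |A + A| = 28.
K = |A + A| / |A| = 28/7 = 4/1 ≈ 4.0000.
Reference: AP of size 7 gives K = 13/7 ≈ 1.8571; a fully generic set of size 7 gives K ≈ 4.0000.

|A| = 7, |A + A| = 28, K = 28/7 = 4/1.


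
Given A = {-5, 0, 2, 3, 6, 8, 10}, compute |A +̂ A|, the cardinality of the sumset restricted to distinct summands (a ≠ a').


Restricted sumset: A +̂ A = {a + a' : a ∈ A, a' ∈ A, a ≠ a'}.
Equivalently, take A + A and drop any sum 2a that is achievable ONLY as a + a for a ∈ A (i.e. sums representable only with equal summands).
Enumerate pairs (a, a') with a < a' (symmetric, so each unordered pair gives one sum; this covers all a ≠ a'):
  -5 + 0 = -5
  -5 + 2 = -3
  -5 + 3 = -2
  -5 + 6 = 1
  -5 + 8 = 3
  -5 + 10 = 5
  0 + 2 = 2
  0 + 3 = 3
  0 + 6 = 6
  0 + 8 = 8
  0 + 10 = 10
  2 + 3 = 5
  2 + 6 = 8
  2 + 8 = 10
  2 + 10 = 12
  3 + 6 = 9
  3 + 8 = 11
  3 + 10 = 13
  6 + 8 = 14
  6 + 10 = 16
  8 + 10 = 18
Collected distinct sums: {-5, -3, -2, 1, 2, 3, 5, 6, 8, 9, 10, 11, 12, 13, 14, 16, 18}
|A +̂ A| = 17
(Reference bound: |A +̂ A| ≥ 2|A| - 3 for |A| ≥ 2, with |A| = 7 giving ≥ 11.)

|A +̂ A| = 17


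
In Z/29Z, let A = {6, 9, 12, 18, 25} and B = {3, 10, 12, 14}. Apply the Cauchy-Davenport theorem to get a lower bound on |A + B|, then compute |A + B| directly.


Cauchy-Davenport: |A + B| ≥ min(p, |A| + |B| - 1) for A, B nonempty in Z/pZ.
|A| = 5, |B| = 4, p = 29.
CD lower bound = min(29, 5 + 4 - 1) = min(29, 8) = 8.
Compute A + B mod 29 directly:
a = 6: 6+3=9, 6+10=16, 6+12=18, 6+14=20
a = 9: 9+3=12, 9+10=19, 9+12=21, 9+14=23
a = 12: 12+3=15, 12+10=22, 12+12=24, 12+14=26
a = 18: 18+3=21, 18+10=28, 18+12=1, 18+14=3
a = 25: 25+3=28, 25+10=6, 25+12=8, 25+14=10
A + B = {1, 3, 6, 8, 9, 10, 12, 15, 16, 18, 19, 20, 21, 22, 23, 24, 26, 28}, so |A + B| = 18.
Verify: 18 ≥ 8? Yes ✓.

CD lower bound = 8, actual |A + B| = 18.


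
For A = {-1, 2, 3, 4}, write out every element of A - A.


A - A = {a - a' : a, a' ∈ A}.
Compute a - a' for each ordered pair (a, a'):
a = -1: -1--1=0, -1-2=-3, -1-3=-4, -1-4=-5
a = 2: 2--1=3, 2-2=0, 2-3=-1, 2-4=-2
a = 3: 3--1=4, 3-2=1, 3-3=0, 3-4=-1
a = 4: 4--1=5, 4-2=2, 4-3=1, 4-4=0
Collecting distinct values (and noting 0 appears from a-a):
A - A = {-5, -4, -3, -2, -1, 0, 1, 2, 3, 4, 5}
|A - A| = 11

A - A = {-5, -4, -3, -2, -1, 0, 1, 2, 3, 4, 5}


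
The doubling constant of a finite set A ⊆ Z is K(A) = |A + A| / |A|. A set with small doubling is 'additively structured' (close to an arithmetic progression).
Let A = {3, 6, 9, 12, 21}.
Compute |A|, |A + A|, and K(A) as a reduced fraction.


|A| = 5.
Compute A + A by enumerating all 25 pairs.
A + A = {6, 9, 12, 15, 18, 21, 24, 27, 30, 33, 42}, so |A + A| = 11.
K = |A + A| / |A| = 11/5 (already in lowest terms) ≈ 2.2000.
Reference: AP of size 5 gives K = 9/5 ≈ 1.8000; a fully generic set of size 5 gives K ≈ 3.0000.

|A| = 5, |A + A| = 11, K = 11/5.


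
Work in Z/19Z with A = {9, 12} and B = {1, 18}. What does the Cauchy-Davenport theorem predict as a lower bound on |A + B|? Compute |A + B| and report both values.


Cauchy-Davenport: |A + B| ≥ min(p, |A| + |B| - 1) for A, B nonempty in Z/pZ.
|A| = 2, |B| = 2, p = 19.
CD lower bound = min(19, 2 + 2 - 1) = min(19, 3) = 3.
Compute A + B mod 19 directly:
a = 9: 9+1=10, 9+18=8
a = 12: 12+1=13, 12+18=11
A + B = {8, 10, 11, 13}, so |A + B| = 4.
Verify: 4 ≥ 3? Yes ✓.

CD lower bound = 3, actual |A + B| = 4.


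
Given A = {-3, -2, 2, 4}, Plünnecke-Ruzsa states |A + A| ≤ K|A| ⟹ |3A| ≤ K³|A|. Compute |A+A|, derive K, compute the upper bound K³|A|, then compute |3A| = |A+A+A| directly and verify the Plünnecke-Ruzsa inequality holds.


|A| = 4.
Step 1: Compute A + A by enumerating all 16 pairs.
A + A = {-6, -5, -4, -1, 0, 1, 2, 4, 6, 8}, so |A + A| = 10.
Step 2: Doubling constant K = |A + A|/|A| = 10/4 = 10/4 ≈ 2.5000.
Step 3: Plünnecke-Ruzsa gives |3A| ≤ K³·|A| = (2.5000)³ · 4 ≈ 62.5000.
Step 4: Compute 3A = A + A + A directly by enumerating all triples (a,b,c) ∈ A³; |3A| = 18.
Step 5: Check 18 ≤ 62.5000? Yes ✓.

K = 10/4, Plünnecke-Ruzsa bound K³|A| ≈ 62.5000, |3A| = 18, inequality holds.


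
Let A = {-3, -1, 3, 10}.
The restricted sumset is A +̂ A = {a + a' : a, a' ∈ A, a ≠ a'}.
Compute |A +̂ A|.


Restricted sumset: A +̂ A = {a + a' : a ∈ A, a' ∈ A, a ≠ a'}.
Equivalently, take A + A and drop any sum 2a that is achievable ONLY as a + a for a ∈ A (i.e. sums representable only with equal summands).
Enumerate pairs (a, a') with a < a' (symmetric, so each unordered pair gives one sum; this covers all a ≠ a'):
  -3 + -1 = -4
  -3 + 3 = 0
  -3 + 10 = 7
  -1 + 3 = 2
  -1 + 10 = 9
  3 + 10 = 13
Collected distinct sums: {-4, 0, 2, 7, 9, 13}
|A +̂ A| = 6
(Reference bound: |A +̂ A| ≥ 2|A| - 3 for |A| ≥ 2, with |A| = 4 giving ≥ 5.)

|A +̂ A| = 6


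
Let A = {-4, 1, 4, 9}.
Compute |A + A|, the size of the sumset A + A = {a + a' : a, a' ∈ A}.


A + A = {a + a' : a, a' ∈ A}; |A| = 4.
General bounds: 2|A| - 1 ≤ |A + A| ≤ |A|(|A|+1)/2, i.e. 7 ≤ |A + A| ≤ 10.
Lower bound 2|A|-1 is attained iff A is an arithmetic progression.
Enumerate sums a + a' for a ≤ a' (symmetric, so this suffices):
a = -4: -4+-4=-8, -4+1=-3, -4+4=0, -4+9=5
a = 1: 1+1=2, 1+4=5, 1+9=10
a = 4: 4+4=8, 4+9=13
a = 9: 9+9=18
Distinct sums: {-8, -3, 0, 2, 5, 8, 10, 13, 18}
|A + A| = 9

|A + A| = 9


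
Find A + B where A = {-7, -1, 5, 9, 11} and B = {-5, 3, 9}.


A + B = {a + b : a ∈ A, b ∈ B}.
Enumerate all |A|·|B| = 5·3 = 15 pairs (a, b) and collect distinct sums.
a = -7: -7+-5=-12, -7+3=-4, -7+9=2
a = -1: -1+-5=-6, -1+3=2, -1+9=8
a = 5: 5+-5=0, 5+3=8, 5+9=14
a = 9: 9+-5=4, 9+3=12, 9+9=18
a = 11: 11+-5=6, 11+3=14, 11+9=20
Collecting distinct sums: A + B = {-12, -6, -4, 0, 2, 4, 6, 8, 12, 14, 18, 20}
|A + B| = 12

A + B = {-12, -6, -4, 0, 2, 4, 6, 8, 12, 14, 18, 20}


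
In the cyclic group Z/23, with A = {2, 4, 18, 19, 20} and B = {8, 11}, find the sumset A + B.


Work in Z/23Z: reduce every sum a + b modulo 23.
Enumerate all 10 pairs:
a = 2: 2+8=10, 2+11=13
a = 4: 4+8=12, 4+11=15
a = 18: 18+8=3, 18+11=6
a = 19: 19+8=4, 19+11=7
a = 20: 20+8=5, 20+11=8
Distinct residues collected: {3, 4, 5, 6, 7, 8, 10, 12, 13, 15}
|A + B| = 10 (out of 23 total residues).

A + B = {3, 4, 5, 6, 7, 8, 10, 12, 13, 15}


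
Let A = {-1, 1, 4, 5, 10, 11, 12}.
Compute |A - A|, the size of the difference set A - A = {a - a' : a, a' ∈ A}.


A - A = {a - a' : a, a' ∈ A}; |A| = 7.
Bounds: 2|A|-1 ≤ |A - A| ≤ |A|² - |A| + 1, i.e. 13 ≤ |A - A| ≤ 43.
Note: 0 ∈ A - A always (from a - a). The set is symmetric: if d ∈ A - A then -d ∈ A - A.
Enumerate nonzero differences d = a - a' with a > a' (then include -d):
Positive differences: {1, 2, 3, 4, 5, 6, 7, 8, 9, 10, 11, 12, 13}
Full difference set: {0} ∪ (positive diffs) ∪ (negative diffs).
|A - A| = 1 + 2·13 = 27 (matches direct enumeration: 27).

|A - A| = 27


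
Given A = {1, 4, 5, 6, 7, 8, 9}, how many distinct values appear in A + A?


A + A = {a + a' : a, a' ∈ A}; |A| = 7.
General bounds: 2|A| - 1 ≤ |A + A| ≤ |A|(|A|+1)/2, i.e. 13 ≤ |A + A| ≤ 28.
Lower bound 2|A|-1 is attained iff A is an arithmetic progression.
Enumerate sums a + a' for a ≤ a' (symmetric, so this suffices):
a = 1: 1+1=2, 1+4=5, 1+5=6, 1+6=7, 1+7=8, 1+8=9, 1+9=10
a = 4: 4+4=8, 4+5=9, 4+6=10, 4+7=11, 4+8=12, 4+9=13
a = 5: 5+5=10, 5+6=11, 5+7=12, 5+8=13, 5+9=14
a = 6: 6+6=12, 6+7=13, 6+8=14, 6+9=15
a = 7: 7+7=14, 7+8=15, 7+9=16
a = 8: 8+8=16, 8+9=17
a = 9: 9+9=18
Distinct sums: {2, 5, 6, 7, 8, 9, 10, 11, 12, 13, 14, 15, 16, 17, 18}
|A + A| = 15

|A + A| = 15


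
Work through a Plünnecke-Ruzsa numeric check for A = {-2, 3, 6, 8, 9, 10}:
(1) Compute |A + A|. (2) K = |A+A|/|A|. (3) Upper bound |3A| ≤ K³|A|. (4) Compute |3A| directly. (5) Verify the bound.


|A| = 6.
Step 1: Compute A + A by enumerating all 36 pairs.
A + A = {-4, 1, 4, 6, 7, 8, 9, 11, 12, 13, 14, 15, 16, 17, 18, 19, 20}, so |A + A| = 17.
Step 2: Doubling constant K = |A + A|/|A| = 17/6 = 17/6 ≈ 2.8333.
Step 3: Plünnecke-Ruzsa gives |3A| ≤ K³·|A| = (2.8333)³ · 6 ≈ 136.4722.
Step 4: Compute 3A = A + A + A directly by enumerating all triples (a,b,c) ∈ A³; |3A| = 29.
Step 5: Check 29 ≤ 136.4722? Yes ✓.

K = 17/6, Plünnecke-Ruzsa bound K³|A| ≈ 136.4722, |3A| = 29, inequality holds.


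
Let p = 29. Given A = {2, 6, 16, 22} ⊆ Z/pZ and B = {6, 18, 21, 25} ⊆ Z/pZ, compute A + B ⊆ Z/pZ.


Work in Z/29Z: reduce every sum a + b modulo 29.
Enumerate all 16 pairs:
a = 2: 2+6=8, 2+18=20, 2+21=23, 2+25=27
a = 6: 6+6=12, 6+18=24, 6+21=27, 6+25=2
a = 16: 16+6=22, 16+18=5, 16+21=8, 16+25=12
a = 22: 22+6=28, 22+18=11, 22+21=14, 22+25=18
Distinct residues collected: {2, 5, 8, 11, 12, 14, 18, 20, 22, 23, 24, 27, 28}
|A + B| = 13 (out of 29 total residues).

A + B = {2, 5, 8, 11, 12, 14, 18, 20, 22, 23, 24, 27, 28}


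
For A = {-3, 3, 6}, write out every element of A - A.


A - A = {a - a' : a, a' ∈ A}.
Compute a - a' for each ordered pair (a, a'):
a = -3: -3--3=0, -3-3=-6, -3-6=-9
a = 3: 3--3=6, 3-3=0, 3-6=-3
a = 6: 6--3=9, 6-3=3, 6-6=0
Collecting distinct values (and noting 0 appears from a-a):
A - A = {-9, -6, -3, 0, 3, 6, 9}
|A - A| = 7

A - A = {-9, -6, -3, 0, 3, 6, 9}


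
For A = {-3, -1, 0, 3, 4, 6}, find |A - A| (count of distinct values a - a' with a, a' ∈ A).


A - A = {a - a' : a, a' ∈ A}; |A| = 6.
Bounds: 2|A|-1 ≤ |A - A| ≤ |A|² - |A| + 1, i.e. 11 ≤ |A - A| ≤ 31.
Note: 0 ∈ A - A always (from a - a). The set is symmetric: if d ∈ A - A then -d ∈ A - A.
Enumerate nonzero differences d = a - a' with a > a' (then include -d):
Positive differences: {1, 2, 3, 4, 5, 6, 7, 9}
Full difference set: {0} ∪ (positive diffs) ∪ (negative diffs).
|A - A| = 1 + 2·8 = 17 (matches direct enumeration: 17).

|A - A| = 17


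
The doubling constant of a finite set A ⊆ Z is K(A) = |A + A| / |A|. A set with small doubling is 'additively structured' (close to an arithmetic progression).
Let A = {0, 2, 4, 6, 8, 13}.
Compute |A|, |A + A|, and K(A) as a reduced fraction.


|A| = 6.
Compute A + A by enumerating all 36 pairs.
A + A = {0, 2, 4, 6, 8, 10, 12, 13, 14, 15, 16, 17, 19, 21, 26}, so |A + A| = 15.
K = |A + A| / |A| = 15/6 = 5/2 ≈ 2.5000.
Reference: AP of size 6 gives K = 11/6 ≈ 1.8333; a fully generic set of size 6 gives K ≈ 3.5000.

|A| = 6, |A + A| = 15, K = 15/6 = 5/2.


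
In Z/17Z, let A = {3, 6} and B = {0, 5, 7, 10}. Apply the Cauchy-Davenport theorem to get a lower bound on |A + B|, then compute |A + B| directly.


Cauchy-Davenport: |A + B| ≥ min(p, |A| + |B| - 1) for A, B nonempty in Z/pZ.
|A| = 2, |B| = 4, p = 17.
CD lower bound = min(17, 2 + 4 - 1) = min(17, 5) = 5.
Compute A + B mod 17 directly:
a = 3: 3+0=3, 3+5=8, 3+7=10, 3+10=13
a = 6: 6+0=6, 6+5=11, 6+7=13, 6+10=16
A + B = {3, 6, 8, 10, 11, 13, 16}, so |A + B| = 7.
Verify: 7 ≥ 5? Yes ✓.

CD lower bound = 5, actual |A + B| = 7.


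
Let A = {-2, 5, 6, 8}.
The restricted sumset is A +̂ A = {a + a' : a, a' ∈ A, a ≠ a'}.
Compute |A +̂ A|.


Restricted sumset: A +̂ A = {a + a' : a ∈ A, a' ∈ A, a ≠ a'}.
Equivalently, take A + A and drop any sum 2a that is achievable ONLY as a + a for a ∈ A (i.e. sums representable only with equal summands).
Enumerate pairs (a, a') with a < a' (symmetric, so each unordered pair gives one sum; this covers all a ≠ a'):
  -2 + 5 = 3
  -2 + 6 = 4
  -2 + 8 = 6
  5 + 6 = 11
  5 + 8 = 13
  6 + 8 = 14
Collected distinct sums: {3, 4, 6, 11, 13, 14}
|A +̂ A| = 6
(Reference bound: |A +̂ A| ≥ 2|A| - 3 for |A| ≥ 2, with |A| = 4 giving ≥ 5.)

|A +̂ A| = 6


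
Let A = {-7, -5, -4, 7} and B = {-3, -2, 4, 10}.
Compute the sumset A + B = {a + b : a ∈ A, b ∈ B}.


A + B = {a + b : a ∈ A, b ∈ B}.
Enumerate all |A|·|B| = 4·4 = 16 pairs (a, b) and collect distinct sums.
a = -7: -7+-3=-10, -7+-2=-9, -7+4=-3, -7+10=3
a = -5: -5+-3=-8, -5+-2=-7, -5+4=-1, -5+10=5
a = -4: -4+-3=-7, -4+-2=-6, -4+4=0, -4+10=6
a = 7: 7+-3=4, 7+-2=5, 7+4=11, 7+10=17
Collecting distinct sums: A + B = {-10, -9, -8, -7, -6, -3, -1, 0, 3, 4, 5, 6, 11, 17}
|A + B| = 14

A + B = {-10, -9, -8, -7, -6, -3, -1, 0, 3, 4, 5, 6, 11, 17}


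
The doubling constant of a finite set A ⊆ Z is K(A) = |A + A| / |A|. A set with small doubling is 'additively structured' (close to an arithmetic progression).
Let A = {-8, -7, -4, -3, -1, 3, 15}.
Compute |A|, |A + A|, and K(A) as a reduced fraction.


|A| = 7.
Compute A + A by enumerating all 49 pairs.
A + A = {-16, -15, -14, -12, -11, -10, -9, -8, -7, -6, -5, -4, -2, -1, 0, 2, 6, 7, 8, 11, 12, 14, 18, 30}, so |A + A| = 24.
K = |A + A| / |A| = 24/7 (already in lowest terms) ≈ 3.4286.
Reference: AP of size 7 gives K = 13/7 ≈ 1.8571; a fully generic set of size 7 gives K ≈ 4.0000.

|A| = 7, |A + A| = 24, K = 24/7.


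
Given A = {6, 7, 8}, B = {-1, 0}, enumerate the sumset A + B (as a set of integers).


A + B = {a + b : a ∈ A, b ∈ B}.
Enumerate all |A|·|B| = 3·2 = 6 pairs (a, b) and collect distinct sums.
a = 6: 6+-1=5, 6+0=6
a = 7: 7+-1=6, 7+0=7
a = 8: 8+-1=7, 8+0=8
Collecting distinct sums: A + B = {5, 6, 7, 8}
|A + B| = 4

A + B = {5, 6, 7, 8}


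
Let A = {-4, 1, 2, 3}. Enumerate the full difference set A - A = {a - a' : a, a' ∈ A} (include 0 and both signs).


A - A = {a - a' : a, a' ∈ A}.
Compute a - a' for each ordered pair (a, a'):
a = -4: -4--4=0, -4-1=-5, -4-2=-6, -4-3=-7
a = 1: 1--4=5, 1-1=0, 1-2=-1, 1-3=-2
a = 2: 2--4=6, 2-1=1, 2-2=0, 2-3=-1
a = 3: 3--4=7, 3-1=2, 3-2=1, 3-3=0
Collecting distinct values (and noting 0 appears from a-a):
A - A = {-7, -6, -5, -2, -1, 0, 1, 2, 5, 6, 7}
|A - A| = 11

A - A = {-7, -6, -5, -2, -1, 0, 1, 2, 5, 6, 7}


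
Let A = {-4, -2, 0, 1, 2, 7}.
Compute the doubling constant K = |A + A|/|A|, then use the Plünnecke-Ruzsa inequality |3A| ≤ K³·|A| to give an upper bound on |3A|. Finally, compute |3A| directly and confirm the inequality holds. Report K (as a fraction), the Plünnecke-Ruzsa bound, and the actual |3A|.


|A| = 6.
Step 1: Compute A + A by enumerating all 36 pairs.
A + A = {-8, -6, -4, -3, -2, -1, 0, 1, 2, 3, 4, 5, 7, 8, 9, 14}, so |A + A| = 16.
Step 2: Doubling constant K = |A + A|/|A| = 16/6 = 16/6 ≈ 2.6667.
Step 3: Plünnecke-Ruzsa gives |3A| ≤ K³·|A| = (2.6667)³ · 6 ≈ 113.7778.
Step 4: Compute 3A = A + A + A directly by enumerating all triples (a,b,c) ∈ A³; |3A| = 27.
Step 5: Check 27 ≤ 113.7778? Yes ✓.

K = 16/6, Plünnecke-Ruzsa bound K³|A| ≈ 113.7778, |3A| = 27, inequality holds.


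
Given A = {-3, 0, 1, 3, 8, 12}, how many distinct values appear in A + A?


A + A = {a + a' : a, a' ∈ A}; |A| = 6.
General bounds: 2|A| - 1 ≤ |A + A| ≤ |A|(|A|+1)/2, i.e. 11 ≤ |A + A| ≤ 21.
Lower bound 2|A|-1 is attained iff A is an arithmetic progression.
Enumerate sums a + a' for a ≤ a' (symmetric, so this suffices):
a = -3: -3+-3=-6, -3+0=-3, -3+1=-2, -3+3=0, -3+8=5, -3+12=9
a = 0: 0+0=0, 0+1=1, 0+3=3, 0+8=8, 0+12=12
a = 1: 1+1=2, 1+3=4, 1+8=9, 1+12=13
a = 3: 3+3=6, 3+8=11, 3+12=15
a = 8: 8+8=16, 8+12=20
a = 12: 12+12=24
Distinct sums: {-6, -3, -2, 0, 1, 2, 3, 4, 5, 6, 8, 9, 11, 12, 13, 15, 16, 20, 24}
|A + A| = 19

|A + A| = 19


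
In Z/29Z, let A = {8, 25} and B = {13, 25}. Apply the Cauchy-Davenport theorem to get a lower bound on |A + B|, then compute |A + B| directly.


Cauchy-Davenport: |A + B| ≥ min(p, |A| + |B| - 1) for A, B nonempty in Z/pZ.
|A| = 2, |B| = 2, p = 29.
CD lower bound = min(29, 2 + 2 - 1) = min(29, 3) = 3.
Compute A + B mod 29 directly:
a = 8: 8+13=21, 8+25=4
a = 25: 25+13=9, 25+25=21
A + B = {4, 9, 21}, so |A + B| = 3.
Verify: 3 ≥ 3? Yes ✓.

CD lower bound = 3, actual |A + B| = 3.


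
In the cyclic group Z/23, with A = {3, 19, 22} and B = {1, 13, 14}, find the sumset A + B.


Work in Z/23Z: reduce every sum a + b modulo 23.
Enumerate all 9 pairs:
a = 3: 3+1=4, 3+13=16, 3+14=17
a = 19: 19+1=20, 19+13=9, 19+14=10
a = 22: 22+1=0, 22+13=12, 22+14=13
Distinct residues collected: {0, 4, 9, 10, 12, 13, 16, 17, 20}
|A + B| = 9 (out of 23 total residues).

A + B = {0, 4, 9, 10, 12, 13, 16, 17, 20}


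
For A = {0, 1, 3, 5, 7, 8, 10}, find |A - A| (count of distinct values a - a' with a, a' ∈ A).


A - A = {a - a' : a, a' ∈ A}; |A| = 7.
Bounds: 2|A|-1 ≤ |A - A| ≤ |A|² - |A| + 1, i.e. 13 ≤ |A - A| ≤ 43.
Note: 0 ∈ A - A always (from a - a). The set is symmetric: if d ∈ A - A then -d ∈ A - A.
Enumerate nonzero differences d = a - a' with a > a' (then include -d):
Positive differences: {1, 2, 3, 4, 5, 6, 7, 8, 9, 10}
Full difference set: {0} ∪ (positive diffs) ∪ (negative diffs).
|A - A| = 1 + 2·10 = 21 (matches direct enumeration: 21).

|A - A| = 21


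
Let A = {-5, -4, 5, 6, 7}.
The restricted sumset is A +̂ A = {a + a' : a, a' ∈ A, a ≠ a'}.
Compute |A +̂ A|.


Restricted sumset: A +̂ A = {a + a' : a ∈ A, a' ∈ A, a ≠ a'}.
Equivalently, take A + A and drop any sum 2a that is achievable ONLY as a + a for a ∈ A (i.e. sums representable only with equal summands).
Enumerate pairs (a, a') with a < a' (symmetric, so each unordered pair gives one sum; this covers all a ≠ a'):
  -5 + -4 = -9
  -5 + 5 = 0
  -5 + 6 = 1
  -5 + 7 = 2
  -4 + 5 = 1
  -4 + 6 = 2
  -4 + 7 = 3
  5 + 6 = 11
  5 + 7 = 12
  6 + 7 = 13
Collected distinct sums: {-9, 0, 1, 2, 3, 11, 12, 13}
|A +̂ A| = 8
(Reference bound: |A +̂ A| ≥ 2|A| - 3 for |A| ≥ 2, with |A| = 5 giving ≥ 7.)

|A +̂ A| = 8


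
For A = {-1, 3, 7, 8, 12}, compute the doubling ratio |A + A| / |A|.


|A| = 5.
Compute A + A by enumerating all 25 pairs.
A + A = {-2, 2, 6, 7, 10, 11, 14, 15, 16, 19, 20, 24}, so |A + A| = 12.
K = |A + A| / |A| = 12/5 (already in lowest terms) ≈ 2.4000.
Reference: AP of size 5 gives K = 9/5 ≈ 1.8000; a fully generic set of size 5 gives K ≈ 3.0000.

|A| = 5, |A + A| = 12, K = 12/5.


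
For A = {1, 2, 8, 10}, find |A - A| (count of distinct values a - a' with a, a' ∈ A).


A - A = {a - a' : a, a' ∈ A}; |A| = 4.
Bounds: 2|A|-1 ≤ |A - A| ≤ |A|² - |A| + 1, i.e. 7 ≤ |A - A| ≤ 13.
Note: 0 ∈ A - A always (from a - a). The set is symmetric: if d ∈ A - A then -d ∈ A - A.
Enumerate nonzero differences d = a - a' with a > a' (then include -d):
Positive differences: {1, 2, 6, 7, 8, 9}
Full difference set: {0} ∪ (positive diffs) ∪ (negative diffs).
|A - A| = 1 + 2·6 = 13 (matches direct enumeration: 13).

|A - A| = 13


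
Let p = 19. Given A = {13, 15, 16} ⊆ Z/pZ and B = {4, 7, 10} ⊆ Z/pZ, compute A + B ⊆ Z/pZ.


Work in Z/19Z: reduce every sum a + b modulo 19.
Enumerate all 9 pairs:
a = 13: 13+4=17, 13+7=1, 13+10=4
a = 15: 15+4=0, 15+7=3, 15+10=6
a = 16: 16+4=1, 16+7=4, 16+10=7
Distinct residues collected: {0, 1, 3, 4, 6, 7, 17}
|A + B| = 7 (out of 19 total residues).

A + B = {0, 1, 3, 4, 6, 7, 17}


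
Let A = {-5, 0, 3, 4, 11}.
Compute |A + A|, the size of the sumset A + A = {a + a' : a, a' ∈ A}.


A + A = {a + a' : a, a' ∈ A}; |A| = 5.
General bounds: 2|A| - 1 ≤ |A + A| ≤ |A|(|A|+1)/2, i.e. 9 ≤ |A + A| ≤ 15.
Lower bound 2|A|-1 is attained iff A is an arithmetic progression.
Enumerate sums a + a' for a ≤ a' (symmetric, so this suffices):
a = -5: -5+-5=-10, -5+0=-5, -5+3=-2, -5+4=-1, -5+11=6
a = 0: 0+0=0, 0+3=3, 0+4=4, 0+11=11
a = 3: 3+3=6, 3+4=7, 3+11=14
a = 4: 4+4=8, 4+11=15
a = 11: 11+11=22
Distinct sums: {-10, -5, -2, -1, 0, 3, 4, 6, 7, 8, 11, 14, 15, 22}
|A + A| = 14

|A + A| = 14


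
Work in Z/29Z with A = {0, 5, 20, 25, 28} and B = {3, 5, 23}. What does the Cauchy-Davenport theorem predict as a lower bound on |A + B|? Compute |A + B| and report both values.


Cauchy-Davenport: |A + B| ≥ min(p, |A| + |B| - 1) for A, B nonempty in Z/pZ.
|A| = 5, |B| = 3, p = 29.
CD lower bound = min(29, 5 + 3 - 1) = min(29, 7) = 7.
Compute A + B mod 29 directly:
a = 0: 0+3=3, 0+5=5, 0+23=23
a = 5: 5+3=8, 5+5=10, 5+23=28
a = 20: 20+3=23, 20+5=25, 20+23=14
a = 25: 25+3=28, 25+5=1, 25+23=19
a = 28: 28+3=2, 28+5=4, 28+23=22
A + B = {1, 2, 3, 4, 5, 8, 10, 14, 19, 22, 23, 25, 28}, so |A + B| = 13.
Verify: 13 ≥ 7? Yes ✓.

CD lower bound = 7, actual |A + B| = 13.


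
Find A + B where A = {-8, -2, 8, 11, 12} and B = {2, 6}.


A + B = {a + b : a ∈ A, b ∈ B}.
Enumerate all |A|·|B| = 5·2 = 10 pairs (a, b) and collect distinct sums.
a = -8: -8+2=-6, -8+6=-2
a = -2: -2+2=0, -2+6=4
a = 8: 8+2=10, 8+6=14
a = 11: 11+2=13, 11+6=17
a = 12: 12+2=14, 12+6=18
Collecting distinct sums: A + B = {-6, -2, 0, 4, 10, 13, 14, 17, 18}
|A + B| = 9

A + B = {-6, -2, 0, 4, 10, 13, 14, 17, 18}


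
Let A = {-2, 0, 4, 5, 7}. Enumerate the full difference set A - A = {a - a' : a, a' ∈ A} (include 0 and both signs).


A - A = {a - a' : a, a' ∈ A}.
Compute a - a' for each ordered pair (a, a'):
a = -2: -2--2=0, -2-0=-2, -2-4=-6, -2-5=-7, -2-7=-9
a = 0: 0--2=2, 0-0=0, 0-4=-4, 0-5=-5, 0-7=-7
a = 4: 4--2=6, 4-0=4, 4-4=0, 4-5=-1, 4-7=-3
a = 5: 5--2=7, 5-0=5, 5-4=1, 5-5=0, 5-7=-2
a = 7: 7--2=9, 7-0=7, 7-4=3, 7-5=2, 7-7=0
Collecting distinct values (and noting 0 appears from a-a):
A - A = {-9, -7, -6, -5, -4, -3, -2, -1, 0, 1, 2, 3, 4, 5, 6, 7, 9}
|A - A| = 17

A - A = {-9, -7, -6, -5, -4, -3, -2, -1, 0, 1, 2, 3, 4, 5, 6, 7, 9}


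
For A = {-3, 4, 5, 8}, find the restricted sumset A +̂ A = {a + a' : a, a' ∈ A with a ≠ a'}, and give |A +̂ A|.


Restricted sumset: A +̂ A = {a + a' : a ∈ A, a' ∈ A, a ≠ a'}.
Equivalently, take A + A and drop any sum 2a that is achievable ONLY as a + a for a ∈ A (i.e. sums representable only with equal summands).
Enumerate pairs (a, a') with a < a' (symmetric, so each unordered pair gives one sum; this covers all a ≠ a'):
  -3 + 4 = 1
  -3 + 5 = 2
  -3 + 8 = 5
  4 + 5 = 9
  4 + 8 = 12
  5 + 8 = 13
Collected distinct sums: {1, 2, 5, 9, 12, 13}
|A +̂ A| = 6
(Reference bound: |A +̂ A| ≥ 2|A| - 3 for |A| ≥ 2, with |A| = 4 giving ≥ 5.)

|A +̂ A| = 6


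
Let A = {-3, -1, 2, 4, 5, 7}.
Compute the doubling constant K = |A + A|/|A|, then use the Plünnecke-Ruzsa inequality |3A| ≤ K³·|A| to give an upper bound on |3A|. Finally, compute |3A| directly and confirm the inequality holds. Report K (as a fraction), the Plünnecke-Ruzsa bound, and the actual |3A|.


|A| = 6.
Step 1: Compute A + A by enumerating all 36 pairs.
A + A = {-6, -4, -2, -1, 1, 2, 3, 4, 6, 7, 8, 9, 10, 11, 12, 14}, so |A + A| = 16.
Step 2: Doubling constant K = |A + A|/|A| = 16/6 = 16/6 ≈ 2.6667.
Step 3: Plünnecke-Ruzsa gives |3A| ≤ K³·|A| = (2.6667)³ · 6 ≈ 113.7778.
Step 4: Compute 3A = A + A + A directly by enumerating all triples (a,b,c) ∈ A³; |3A| = 28.
Step 5: Check 28 ≤ 113.7778? Yes ✓.

K = 16/6, Plünnecke-Ruzsa bound K³|A| ≈ 113.7778, |3A| = 28, inequality holds.


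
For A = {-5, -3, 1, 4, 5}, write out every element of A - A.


A - A = {a - a' : a, a' ∈ A}.
Compute a - a' for each ordered pair (a, a'):
a = -5: -5--5=0, -5--3=-2, -5-1=-6, -5-4=-9, -5-5=-10
a = -3: -3--5=2, -3--3=0, -3-1=-4, -3-4=-7, -3-5=-8
a = 1: 1--5=6, 1--3=4, 1-1=0, 1-4=-3, 1-5=-4
a = 4: 4--5=9, 4--3=7, 4-1=3, 4-4=0, 4-5=-1
a = 5: 5--5=10, 5--3=8, 5-1=4, 5-4=1, 5-5=0
Collecting distinct values (and noting 0 appears from a-a):
A - A = {-10, -9, -8, -7, -6, -4, -3, -2, -1, 0, 1, 2, 3, 4, 6, 7, 8, 9, 10}
|A - A| = 19

A - A = {-10, -9, -8, -7, -6, -4, -3, -2, -1, 0, 1, 2, 3, 4, 6, 7, 8, 9, 10}


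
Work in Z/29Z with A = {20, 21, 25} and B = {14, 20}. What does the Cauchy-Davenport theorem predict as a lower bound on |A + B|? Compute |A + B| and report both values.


Cauchy-Davenport: |A + B| ≥ min(p, |A| + |B| - 1) for A, B nonempty in Z/pZ.
|A| = 3, |B| = 2, p = 29.
CD lower bound = min(29, 3 + 2 - 1) = min(29, 4) = 4.
Compute A + B mod 29 directly:
a = 20: 20+14=5, 20+20=11
a = 21: 21+14=6, 21+20=12
a = 25: 25+14=10, 25+20=16
A + B = {5, 6, 10, 11, 12, 16}, so |A + B| = 6.
Verify: 6 ≥ 4? Yes ✓.

CD lower bound = 4, actual |A + B| = 6.


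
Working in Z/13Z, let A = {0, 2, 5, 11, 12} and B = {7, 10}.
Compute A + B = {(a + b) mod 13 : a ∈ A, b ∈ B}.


Work in Z/13Z: reduce every sum a + b modulo 13.
Enumerate all 10 pairs:
a = 0: 0+7=7, 0+10=10
a = 2: 2+7=9, 2+10=12
a = 5: 5+7=12, 5+10=2
a = 11: 11+7=5, 11+10=8
a = 12: 12+7=6, 12+10=9
Distinct residues collected: {2, 5, 6, 7, 8, 9, 10, 12}
|A + B| = 8 (out of 13 total residues).

A + B = {2, 5, 6, 7, 8, 9, 10, 12}


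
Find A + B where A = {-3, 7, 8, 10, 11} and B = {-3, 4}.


A + B = {a + b : a ∈ A, b ∈ B}.
Enumerate all |A|·|B| = 5·2 = 10 pairs (a, b) and collect distinct sums.
a = -3: -3+-3=-6, -3+4=1
a = 7: 7+-3=4, 7+4=11
a = 8: 8+-3=5, 8+4=12
a = 10: 10+-3=7, 10+4=14
a = 11: 11+-3=8, 11+4=15
Collecting distinct sums: A + B = {-6, 1, 4, 5, 7, 8, 11, 12, 14, 15}
|A + B| = 10

A + B = {-6, 1, 4, 5, 7, 8, 11, 12, 14, 15}


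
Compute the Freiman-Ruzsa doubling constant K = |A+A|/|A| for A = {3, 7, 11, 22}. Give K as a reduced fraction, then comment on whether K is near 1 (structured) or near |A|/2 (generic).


|A| = 4.
Compute A + A by enumerating all 16 pairs.
A + A = {6, 10, 14, 18, 22, 25, 29, 33, 44}, so |A + A| = 9.
K = |A + A| / |A| = 9/4 (already in lowest terms) ≈ 2.2500.
Reference: AP of size 4 gives K = 7/4 ≈ 1.7500; a fully generic set of size 4 gives K ≈ 2.5000.

|A| = 4, |A + A| = 9, K = 9/4.


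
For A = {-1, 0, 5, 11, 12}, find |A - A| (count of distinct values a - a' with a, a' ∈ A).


A - A = {a - a' : a, a' ∈ A}; |A| = 5.
Bounds: 2|A|-1 ≤ |A - A| ≤ |A|² - |A| + 1, i.e. 9 ≤ |A - A| ≤ 21.
Note: 0 ∈ A - A always (from a - a). The set is symmetric: if d ∈ A - A then -d ∈ A - A.
Enumerate nonzero differences d = a - a' with a > a' (then include -d):
Positive differences: {1, 5, 6, 7, 11, 12, 13}
Full difference set: {0} ∪ (positive diffs) ∪ (negative diffs).
|A - A| = 1 + 2·7 = 15 (matches direct enumeration: 15).

|A - A| = 15


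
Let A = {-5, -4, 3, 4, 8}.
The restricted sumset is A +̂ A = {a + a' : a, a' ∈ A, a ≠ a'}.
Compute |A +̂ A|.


Restricted sumset: A +̂ A = {a + a' : a ∈ A, a' ∈ A, a ≠ a'}.
Equivalently, take A + A and drop any sum 2a that is achievable ONLY as a + a for a ∈ A (i.e. sums representable only with equal summands).
Enumerate pairs (a, a') with a < a' (symmetric, so each unordered pair gives one sum; this covers all a ≠ a'):
  -5 + -4 = -9
  -5 + 3 = -2
  -5 + 4 = -1
  -5 + 8 = 3
  -4 + 3 = -1
  -4 + 4 = 0
  -4 + 8 = 4
  3 + 4 = 7
  3 + 8 = 11
  4 + 8 = 12
Collected distinct sums: {-9, -2, -1, 0, 3, 4, 7, 11, 12}
|A +̂ A| = 9
(Reference bound: |A +̂ A| ≥ 2|A| - 3 for |A| ≥ 2, with |A| = 5 giving ≥ 7.)

|A +̂ A| = 9


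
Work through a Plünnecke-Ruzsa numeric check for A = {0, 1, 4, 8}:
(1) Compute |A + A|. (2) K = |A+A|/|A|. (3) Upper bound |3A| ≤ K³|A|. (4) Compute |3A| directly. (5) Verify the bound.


|A| = 4.
Step 1: Compute A + A by enumerating all 16 pairs.
A + A = {0, 1, 2, 4, 5, 8, 9, 12, 16}, so |A + A| = 9.
Step 2: Doubling constant K = |A + A|/|A| = 9/4 = 9/4 ≈ 2.2500.
Step 3: Plünnecke-Ruzsa gives |3A| ≤ K³·|A| = (2.2500)³ · 4 ≈ 45.5625.
Step 4: Compute 3A = A + A + A directly by enumerating all triples (a,b,c) ∈ A³; |3A| = 16.
Step 5: Check 16 ≤ 45.5625? Yes ✓.

K = 9/4, Plünnecke-Ruzsa bound K³|A| ≈ 45.5625, |3A| = 16, inequality holds.


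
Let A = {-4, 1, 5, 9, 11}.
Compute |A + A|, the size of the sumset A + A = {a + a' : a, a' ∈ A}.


A + A = {a + a' : a, a' ∈ A}; |A| = 5.
General bounds: 2|A| - 1 ≤ |A + A| ≤ |A|(|A|+1)/2, i.e. 9 ≤ |A + A| ≤ 15.
Lower bound 2|A|-1 is attained iff A is an arithmetic progression.
Enumerate sums a + a' for a ≤ a' (symmetric, so this suffices):
a = -4: -4+-4=-8, -4+1=-3, -4+5=1, -4+9=5, -4+11=7
a = 1: 1+1=2, 1+5=6, 1+9=10, 1+11=12
a = 5: 5+5=10, 5+9=14, 5+11=16
a = 9: 9+9=18, 9+11=20
a = 11: 11+11=22
Distinct sums: {-8, -3, 1, 2, 5, 6, 7, 10, 12, 14, 16, 18, 20, 22}
|A + A| = 14

|A + A| = 14


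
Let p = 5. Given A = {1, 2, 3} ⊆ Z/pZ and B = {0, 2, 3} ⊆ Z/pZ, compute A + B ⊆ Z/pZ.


Work in Z/5Z: reduce every sum a + b modulo 5.
Enumerate all 9 pairs:
a = 1: 1+0=1, 1+2=3, 1+3=4
a = 2: 2+0=2, 2+2=4, 2+3=0
a = 3: 3+0=3, 3+2=0, 3+3=1
Distinct residues collected: {0, 1, 2, 3, 4}
|A + B| = 5 (out of 5 total residues).

A + B = {0, 1, 2, 3, 4}


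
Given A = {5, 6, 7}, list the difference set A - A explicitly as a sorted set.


A - A = {a - a' : a, a' ∈ A}.
Compute a - a' for each ordered pair (a, a'):
a = 5: 5-5=0, 5-6=-1, 5-7=-2
a = 6: 6-5=1, 6-6=0, 6-7=-1
a = 7: 7-5=2, 7-6=1, 7-7=0
Collecting distinct values (and noting 0 appears from a-a):
A - A = {-2, -1, 0, 1, 2}
|A - A| = 5

A - A = {-2, -1, 0, 1, 2}


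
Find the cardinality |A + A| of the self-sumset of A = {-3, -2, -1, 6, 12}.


A + A = {a + a' : a, a' ∈ A}; |A| = 5.
General bounds: 2|A| - 1 ≤ |A + A| ≤ |A|(|A|+1)/2, i.e. 9 ≤ |A + A| ≤ 15.
Lower bound 2|A|-1 is attained iff A is an arithmetic progression.
Enumerate sums a + a' for a ≤ a' (symmetric, so this suffices):
a = -3: -3+-3=-6, -3+-2=-5, -3+-1=-4, -3+6=3, -3+12=9
a = -2: -2+-2=-4, -2+-1=-3, -2+6=4, -2+12=10
a = -1: -1+-1=-2, -1+6=5, -1+12=11
a = 6: 6+6=12, 6+12=18
a = 12: 12+12=24
Distinct sums: {-6, -5, -4, -3, -2, 3, 4, 5, 9, 10, 11, 12, 18, 24}
|A + A| = 14

|A + A| = 14


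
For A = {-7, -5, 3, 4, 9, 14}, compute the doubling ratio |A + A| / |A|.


|A| = 6.
Compute A + A by enumerating all 36 pairs.
A + A = {-14, -12, -10, -4, -3, -2, -1, 2, 4, 6, 7, 8, 9, 12, 13, 17, 18, 23, 28}, so |A + A| = 19.
K = |A + A| / |A| = 19/6 (already in lowest terms) ≈ 3.1667.
Reference: AP of size 6 gives K = 11/6 ≈ 1.8333; a fully generic set of size 6 gives K ≈ 3.5000.

|A| = 6, |A + A| = 19, K = 19/6.


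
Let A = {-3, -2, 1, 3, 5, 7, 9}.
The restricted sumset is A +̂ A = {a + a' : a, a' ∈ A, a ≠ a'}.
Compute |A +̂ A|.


Restricted sumset: A +̂ A = {a + a' : a ∈ A, a' ∈ A, a ≠ a'}.
Equivalently, take A + A and drop any sum 2a that is achievable ONLY as a + a for a ∈ A (i.e. sums representable only with equal summands).
Enumerate pairs (a, a') with a < a' (symmetric, so each unordered pair gives one sum; this covers all a ≠ a'):
  -3 + -2 = -5
  -3 + 1 = -2
  -3 + 3 = 0
  -3 + 5 = 2
  -3 + 7 = 4
  -3 + 9 = 6
  -2 + 1 = -1
  -2 + 3 = 1
  -2 + 5 = 3
  -2 + 7 = 5
  -2 + 9 = 7
  1 + 3 = 4
  1 + 5 = 6
  1 + 7 = 8
  1 + 9 = 10
  3 + 5 = 8
  3 + 7 = 10
  3 + 9 = 12
  5 + 7 = 12
  5 + 9 = 14
  7 + 9 = 16
Collected distinct sums: {-5, -2, -1, 0, 1, 2, 3, 4, 5, 6, 7, 8, 10, 12, 14, 16}
|A +̂ A| = 16
(Reference bound: |A +̂ A| ≥ 2|A| - 3 for |A| ≥ 2, with |A| = 7 giving ≥ 11.)

|A +̂ A| = 16


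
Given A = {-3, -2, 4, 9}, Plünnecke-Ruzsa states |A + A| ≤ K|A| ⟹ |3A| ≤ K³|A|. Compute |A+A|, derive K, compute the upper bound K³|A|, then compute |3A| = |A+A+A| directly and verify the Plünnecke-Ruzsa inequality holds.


|A| = 4.
Step 1: Compute A + A by enumerating all 16 pairs.
A + A = {-6, -5, -4, 1, 2, 6, 7, 8, 13, 18}, so |A + A| = 10.
Step 2: Doubling constant K = |A + A|/|A| = 10/4 = 10/4 ≈ 2.5000.
Step 3: Plünnecke-Ruzsa gives |3A| ≤ K³·|A| = (2.5000)³ · 4 ≈ 62.5000.
Step 4: Compute 3A = A + A + A directly by enumerating all triples (a,b,c) ∈ A³; |3A| = 19.
Step 5: Check 19 ≤ 62.5000? Yes ✓.

K = 10/4, Plünnecke-Ruzsa bound K³|A| ≈ 62.5000, |3A| = 19, inequality holds.


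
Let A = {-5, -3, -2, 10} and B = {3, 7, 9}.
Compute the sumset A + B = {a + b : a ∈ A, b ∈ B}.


A + B = {a + b : a ∈ A, b ∈ B}.
Enumerate all |A|·|B| = 4·3 = 12 pairs (a, b) and collect distinct sums.
a = -5: -5+3=-2, -5+7=2, -5+9=4
a = -3: -3+3=0, -3+7=4, -3+9=6
a = -2: -2+3=1, -2+7=5, -2+9=7
a = 10: 10+3=13, 10+7=17, 10+9=19
Collecting distinct sums: A + B = {-2, 0, 1, 2, 4, 5, 6, 7, 13, 17, 19}
|A + B| = 11

A + B = {-2, 0, 1, 2, 4, 5, 6, 7, 13, 17, 19}


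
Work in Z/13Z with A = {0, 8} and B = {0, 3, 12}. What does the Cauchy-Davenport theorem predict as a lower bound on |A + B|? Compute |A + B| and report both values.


Cauchy-Davenport: |A + B| ≥ min(p, |A| + |B| - 1) for A, B nonempty in Z/pZ.
|A| = 2, |B| = 3, p = 13.
CD lower bound = min(13, 2 + 3 - 1) = min(13, 4) = 4.
Compute A + B mod 13 directly:
a = 0: 0+0=0, 0+3=3, 0+12=12
a = 8: 8+0=8, 8+3=11, 8+12=7
A + B = {0, 3, 7, 8, 11, 12}, so |A + B| = 6.
Verify: 6 ≥ 4? Yes ✓.

CD lower bound = 4, actual |A + B| = 6.


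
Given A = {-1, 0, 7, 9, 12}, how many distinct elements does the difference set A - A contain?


A - A = {a - a' : a, a' ∈ A}; |A| = 5.
Bounds: 2|A|-1 ≤ |A - A| ≤ |A|² - |A| + 1, i.e. 9 ≤ |A - A| ≤ 21.
Note: 0 ∈ A - A always (from a - a). The set is symmetric: if d ∈ A - A then -d ∈ A - A.
Enumerate nonzero differences d = a - a' with a > a' (then include -d):
Positive differences: {1, 2, 3, 5, 7, 8, 9, 10, 12, 13}
Full difference set: {0} ∪ (positive diffs) ∪ (negative diffs).
|A - A| = 1 + 2·10 = 21 (matches direct enumeration: 21).

|A - A| = 21


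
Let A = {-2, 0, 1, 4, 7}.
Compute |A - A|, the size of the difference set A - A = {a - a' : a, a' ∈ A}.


A - A = {a - a' : a, a' ∈ A}; |A| = 5.
Bounds: 2|A|-1 ≤ |A - A| ≤ |A|² - |A| + 1, i.e. 9 ≤ |A - A| ≤ 21.
Note: 0 ∈ A - A always (from a - a). The set is symmetric: if d ∈ A - A then -d ∈ A - A.
Enumerate nonzero differences d = a - a' with a > a' (then include -d):
Positive differences: {1, 2, 3, 4, 6, 7, 9}
Full difference set: {0} ∪ (positive diffs) ∪ (negative diffs).
|A - A| = 1 + 2·7 = 15 (matches direct enumeration: 15).

|A - A| = 15


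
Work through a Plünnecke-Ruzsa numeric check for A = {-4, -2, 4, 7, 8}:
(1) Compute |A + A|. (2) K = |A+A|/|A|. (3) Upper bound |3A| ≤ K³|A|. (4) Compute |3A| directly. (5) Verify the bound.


|A| = 5.
Step 1: Compute A + A by enumerating all 25 pairs.
A + A = {-8, -6, -4, 0, 2, 3, 4, 5, 6, 8, 11, 12, 14, 15, 16}, so |A + A| = 15.
Step 2: Doubling constant K = |A + A|/|A| = 15/5 = 15/5 ≈ 3.0000.
Step 3: Plünnecke-Ruzsa gives |3A| ≤ K³·|A| = (3.0000)³ · 5 ≈ 135.0000.
Step 4: Compute 3A = A + A + A directly by enumerating all triples (a,b,c) ∈ A³; |3A| = 30.
Step 5: Check 30 ≤ 135.0000? Yes ✓.

K = 15/5, Plünnecke-Ruzsa bound K³|A| ≈ 135.0000, |3A| = 30, inequality holds.


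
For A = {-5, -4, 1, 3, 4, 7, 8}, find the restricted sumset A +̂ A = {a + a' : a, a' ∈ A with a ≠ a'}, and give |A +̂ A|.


Restricted sumset: A +̂ A = {a + a' : a ∈ A, a' ∈ A, a ≠ a'}.
Equivalently, take A + A and drop any sum 2a that is achievable ONLY as a + a for a ∈ A (i.e. sums representable only with equal summands).
Enumerate pairs (a, a') with a < a' (symmetric, so each unordered pair gives one sum; this covers all a ≠ a'):
  -5 + -4 = -9
  -5 + 1 = -4
  -5 + 3 = -2
  -5 + 4 = -1
  -5 + 7 = 2
  -5 + 8 = 3
  -4 + 1 = -3
  -4 + 3 = -1
  -4 + 4 = 0
  -4 + 7 = 3
  -4 + 8 = 4
  1 + 3 = 4
  1 + 4 = 5
  1 + 7 = 8
  1 + 8 = 9
  3 + 4 = 7
  3 + 7 = 10
  3 + 8 = 11
  4 + 7 = 11
  4 + 8 = 12
  7 + 8 = 15
Collected distinct sums: {-9, -4, -3, -2, -1, 0, 2, 3, 4, 5, 7, 8, 9, 10, 11, 12, 15}
|A +̂ A| = 17
(Reference bound: |A +̂ A| ≥ 2|A| - 3 for |A| ≥ 2, with |A| = 7 giving ≥ 11.)

|A +̂ A| = 17


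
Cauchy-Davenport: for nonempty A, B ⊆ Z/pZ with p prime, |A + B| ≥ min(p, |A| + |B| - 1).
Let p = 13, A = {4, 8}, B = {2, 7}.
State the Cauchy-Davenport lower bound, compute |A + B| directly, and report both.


Cauchy-Davenport: |A + B| ≥ min(p, |A| + |B| - 1) for A, B nonempty in Z/pZ.
|A| = 2, |B| = 2, p = 13.
CD lower bound = min(13, 2 + 2 - 1) = min(13, 3) = 3.
Compute A + B mod 13 directly:
a = 4: 4+2=6, 4+7=11
a = 8: 8+2=10, 8+7=2
A + B = {2, 6, 10, 11}, so |A + B| = 4.
Verify: 4 ≥ 3? Yes ✓.

CD lower bound = 3, actual |A + B| = 4.


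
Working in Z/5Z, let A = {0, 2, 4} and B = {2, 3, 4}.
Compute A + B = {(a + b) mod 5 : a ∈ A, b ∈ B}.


Work in Z/5Z: reduce every sum a + b modulo 5.
Enumerate all 9 pairs:
a = 0: 0+2=2, 0+3=3, 0+4=4
a = 2: 2+2=4, 2+3=0, 2+4=1
a = 4: 4+2=1, 4+3=2, 4+4=3
Distinct residues collected: {0, 1, 2, 3, 4}
|A + B| = 5 (out of 5 total residues).

A + B = {0, 1, 2, 3, 4}
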